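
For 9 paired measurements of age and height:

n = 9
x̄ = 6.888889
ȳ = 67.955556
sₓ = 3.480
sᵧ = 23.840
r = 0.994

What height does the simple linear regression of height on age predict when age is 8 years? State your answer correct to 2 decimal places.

75.52

b = r · sᵧ/sₓ = 0.994 · 23.84/3.48 = 6.809471
a = ȳ − b·x̄ = 67.955556 − 6.809471·6.888889 = 21.045864
ŷ(8) = a + b·8 = 21.045864 + 6.809471·8 = 75.521634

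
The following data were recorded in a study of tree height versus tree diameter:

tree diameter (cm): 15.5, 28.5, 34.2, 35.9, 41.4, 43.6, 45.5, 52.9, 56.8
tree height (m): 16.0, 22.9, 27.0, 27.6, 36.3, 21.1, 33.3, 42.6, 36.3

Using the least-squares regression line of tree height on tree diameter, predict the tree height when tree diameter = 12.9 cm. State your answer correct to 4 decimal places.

n = 9, Σx = 354.3, Σy = 263.1, Σxy = 11068.2, Σx² = 15220.77
Sxx = Σx² − (Σx)²/n = 15220.77 − 13947.61 = 1273.16
Sxy = Σxy − (Σx)(Σy)/n = 11068.2 − 10357.37 = 710.83
b = Sxy/Sxx = 710.83/1273.16 = 0.558319
a = ȳ − b·x̄ = 29.233333 − 0.558319·39.366667 = 7.254157
ŷ(12.9) = a + b·12.9 = 7.254157 + 0.558319·12.9 = 14.456478

14.4565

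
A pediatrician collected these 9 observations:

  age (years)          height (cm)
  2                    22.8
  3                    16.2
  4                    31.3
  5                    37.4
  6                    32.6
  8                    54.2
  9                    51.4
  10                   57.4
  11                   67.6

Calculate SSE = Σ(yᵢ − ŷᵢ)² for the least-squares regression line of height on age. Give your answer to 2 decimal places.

n = 9, Σx = 58, Σy = 370.9, Σxy = 2815.8, Σx² = 456, Σy² = 17667.61
Sxx = Σx² − (Σx)²/n = 456 − 373.777778 = 82.222222
Sxy = Σxy − (Σx)(Σy)/n = 2815.8 − 2390.244444 = 425.555556
Syy = Σy² − (Σy)²/n = 17667.61 − 15285.201111 = 2382.408889
b = Sxy/Sxx = 425.555556/82.222222 = 5.175676
SSE = Syy − b·Sxy = 2382.408889 − 5.175676·425.555556 = 179.871351

179.87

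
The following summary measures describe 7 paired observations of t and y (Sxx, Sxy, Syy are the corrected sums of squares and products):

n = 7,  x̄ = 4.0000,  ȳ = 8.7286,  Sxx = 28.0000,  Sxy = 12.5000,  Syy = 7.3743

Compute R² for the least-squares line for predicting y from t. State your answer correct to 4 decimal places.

R² = Sxy²/(Sxx·Syy) = (12.5)²/(28·7.3743) = 0.756730

0.7567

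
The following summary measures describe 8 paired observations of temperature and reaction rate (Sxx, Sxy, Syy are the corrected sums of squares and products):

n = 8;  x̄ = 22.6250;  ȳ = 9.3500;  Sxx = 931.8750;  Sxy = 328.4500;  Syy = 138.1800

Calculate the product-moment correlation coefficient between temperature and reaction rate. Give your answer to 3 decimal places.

r = Sxy/√(Sxx·Syy) = 328.45/√(128766.4875) = 328.45/358.840476 = 0.915309

0.915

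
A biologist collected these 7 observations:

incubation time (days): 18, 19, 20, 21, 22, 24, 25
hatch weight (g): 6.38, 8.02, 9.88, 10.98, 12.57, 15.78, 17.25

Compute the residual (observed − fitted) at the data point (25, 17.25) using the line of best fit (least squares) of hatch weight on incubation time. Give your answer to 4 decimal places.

n = 7, Σx = 149, Σy = 80.86, Σxy = 1781.91, Σx² = 3211
Sxx = Σx² − (Σx)²/n = 3211 − 3171.571429 = 39.428571
Sxy = Σxy − (Σx)(Σy)/n = 1781.91 − 1721.162857 = 60.747143
b = Sxy/Sxx = 60.747143/39.428571 = 1.540688
a = ȳ − b·x̄ = 11.551429 − 1.540688·21.285714 = -21.243225
ŷ(25) = -21.243225 + 1.540688·25 = 17.273986
residual = y − ŷ = 17.25 − 17.273986 = -0.023986

-0.0240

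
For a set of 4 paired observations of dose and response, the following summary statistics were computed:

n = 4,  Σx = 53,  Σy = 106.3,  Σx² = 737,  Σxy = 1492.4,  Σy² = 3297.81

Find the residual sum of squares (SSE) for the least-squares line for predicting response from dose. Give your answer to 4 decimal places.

270.1996

Sxx = Σx² − (Σx)²/n = 737 − 702.25 = 34.75
Sxy = Σxy − (Σx)(Σy)/n = 1492.4 − 1408.475 = 83.925
Syy = Σy² − (Σy)²/n = 3297.81 − 2824.9225 = 472.8875
b = Sxy/Sxx = 83.925/34.75 = 2.415108
SSE = Syy − b·Sxy = 472.8875 − 2.415108·83.925 = 270.199568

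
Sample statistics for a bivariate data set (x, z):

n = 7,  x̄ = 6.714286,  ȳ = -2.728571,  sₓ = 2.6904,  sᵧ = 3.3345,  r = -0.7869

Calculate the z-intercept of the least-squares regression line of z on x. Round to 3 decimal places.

b = r · sᵧ/sₓ = -0.7869 · 3.3345/2.6904 = -0.975289
a = ȳ − b·x̄ = -2.728571 − (-0.975289)·6.714286 = 3.819800

3.820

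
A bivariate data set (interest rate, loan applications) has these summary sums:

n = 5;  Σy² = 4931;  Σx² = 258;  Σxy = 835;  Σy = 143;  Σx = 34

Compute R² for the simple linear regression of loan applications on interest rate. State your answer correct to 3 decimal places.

Sxx = Σx² − (Σx)²/n = 258 − 231.2 = 26.8
Sxy = Σxy − (Σx)(Σy)/n = 835 − 972.4 = -137.4
Syy = Σy² − (Σy)²/n = 4931 − 4089.8 = 841.2
R² = Sxy²/(Sxx·Syy) = (-137.4)²/(26.8·841.2) = 0.837412

0.837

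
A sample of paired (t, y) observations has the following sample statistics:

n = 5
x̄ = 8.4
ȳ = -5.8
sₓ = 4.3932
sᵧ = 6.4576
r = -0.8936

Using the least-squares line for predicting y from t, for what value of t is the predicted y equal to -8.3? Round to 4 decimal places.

10.3033

b = r · sᵧ/sₓ = -0.8936 · 6.4576/4.3932 = -1.313510
a = ȳ − b·x̄ = -5.8 − (-1.313510)·8.4 = 5.233483
Set a + b·x = -8.3: x = (-8.3 − 5.233483) / (-1.313510) = 10.303298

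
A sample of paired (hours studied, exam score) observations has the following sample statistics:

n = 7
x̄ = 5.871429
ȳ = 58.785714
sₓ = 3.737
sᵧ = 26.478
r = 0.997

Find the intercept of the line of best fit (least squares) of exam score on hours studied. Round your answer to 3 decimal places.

b = r · sᵧ/sₓ = 0.997 · 26.478/3.737 = 7.064107
a = ȳ − b·x̄ = 58.785714 − 7.064107·5.871429 = 17.309314

17.309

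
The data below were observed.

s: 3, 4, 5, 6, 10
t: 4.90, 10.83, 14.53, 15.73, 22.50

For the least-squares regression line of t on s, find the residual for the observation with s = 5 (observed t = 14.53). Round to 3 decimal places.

2.199

n = 5, Σx = 28, Σy = 68.49, Σxy = 450.05, Σx² = 186
Sxx = Σx² − (Σx)²/n = 186 − 156.8 = 29.2
Sxy = Σxy − (Σx)(Σy)/n = 450.05 − 383.544 = 66.506
b = Sxy/Sxx = 66.506/29.2 = 2.277603
a = ȳ − b·x̄ = 13.698 − 2.277603·5.6 = 0.943425
ŷ(5) = 0.943425 + 2.277603·5 = 12.331438
residual = y − ŷ = 14.53 − 12.331438 = 2.198562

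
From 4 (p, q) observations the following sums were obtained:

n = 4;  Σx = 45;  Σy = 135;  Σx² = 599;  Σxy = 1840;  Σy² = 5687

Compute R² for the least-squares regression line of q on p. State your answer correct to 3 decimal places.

Sxx = Σx² − (Σx)²/n = 599 − 506.25 = 92.75
Sxy = Σxy − (Σx)(Σy)/n = 1840 − 1518.75 = 321.25
Syy = Σy² − (Σy)²/n = 5687 − 4556.25 = 1130.75
R² = Sxy²/(Sxx·Syy) = (321.25)²/(92.75·1130.75) = 0.984024

0.984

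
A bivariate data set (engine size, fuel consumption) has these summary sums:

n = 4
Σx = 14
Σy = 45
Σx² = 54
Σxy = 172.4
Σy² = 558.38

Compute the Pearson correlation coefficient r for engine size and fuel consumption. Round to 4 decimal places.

Sxx = Σx² − (Σx)²/n = 54 − 49 = 5
Sxy = Σxy − (Σx)(Σy)/n = 172.4 − 157.5 = 14.9
Syy = Σy² − (Σy)²/n = 558.38 − 506.25 = 52.13
r = Sxy/√(Sxx·Syy) = 14.9/√(260.65) = 14.9/16.144659 = 0.922906

0.9229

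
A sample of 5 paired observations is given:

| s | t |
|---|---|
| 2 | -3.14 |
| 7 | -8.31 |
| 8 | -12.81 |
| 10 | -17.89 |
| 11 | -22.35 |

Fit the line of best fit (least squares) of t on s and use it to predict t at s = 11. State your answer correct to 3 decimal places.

n = 5, Σx = 38, Σy = -64.5, Σxy = -591.68, Σx² = 338
Sxx = Σx² − (Σx)²/n = 338 − 288.8 = 49.2
Sxy = Σxy − (Σx)(Σy)/n = -591.68 − (-490.2) = -101.48
b = Sxy/Sxx = -101.48/49.2 = -2.062602
a = ȳ − b·x̄ = -12.9 − (-2.062602)·7.6 = 2.775772
ŷ(11) = a + b·11 = 2.775772 + (-2.062602)·11 = -19.912846

-19.913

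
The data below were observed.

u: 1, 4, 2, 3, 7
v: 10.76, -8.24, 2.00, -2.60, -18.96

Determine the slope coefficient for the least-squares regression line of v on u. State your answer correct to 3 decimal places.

n = 5, Σx = 17, Σy = -17.04, Σxy = -158.72, Σx² = 79
Sxx = Σx² − (Σx)²/n = 79 − 57.8 = 21.2
Sxy = Σxy − (Σx)(Σy)/n = -158.72 − (-57.936) = -100.784
b = Sxy/Sxx = -100.784/21.2 = -4.753962

-4.754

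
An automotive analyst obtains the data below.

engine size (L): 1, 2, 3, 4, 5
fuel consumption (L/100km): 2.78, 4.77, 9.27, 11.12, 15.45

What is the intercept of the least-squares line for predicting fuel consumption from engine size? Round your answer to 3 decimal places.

n = 5, Σx = 15, Σy = 43.39, Σxy = 161.86, Σx² = 55
Sxx = Σx² − (Σx)²/n = 55 − 45 = 10
Sxy = Σxy − (Σx)(Σy)/n = 161.86 − 130.17 = 31.69
b = Sxy/Sxx = 31.69/10 = 3.169
a = ȳ − b·x̄ = 8.678 − 3.169·3 = -0.829

-0.829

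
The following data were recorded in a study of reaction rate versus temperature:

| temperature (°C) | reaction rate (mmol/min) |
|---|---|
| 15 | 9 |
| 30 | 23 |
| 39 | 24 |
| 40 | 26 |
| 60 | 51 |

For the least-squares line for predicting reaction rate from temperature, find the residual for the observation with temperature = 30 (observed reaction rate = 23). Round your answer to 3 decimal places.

n = 5, Σx = 184, Σy = 133, Σxy = 5861, Σx² = 7846
Sxx = Σx² − (Σx)²/n = 7846 − 6771.2 = 1074.8
Sxy = Σxy − (Σx)(Σy)/n = 5861 − 4894.4 = 966.6
b = Sxy/Sxx = 966.6/1074.8 = 0.899330
a = ȳ − b·x̄ = 26.6 − 0.899330·36.8 = -6.495348
ŷ(30) = -6.495348 + 0.899330·30 = 20.484555
residual = y − ŷ = 23 − 20.484555 = 2.515445

2.515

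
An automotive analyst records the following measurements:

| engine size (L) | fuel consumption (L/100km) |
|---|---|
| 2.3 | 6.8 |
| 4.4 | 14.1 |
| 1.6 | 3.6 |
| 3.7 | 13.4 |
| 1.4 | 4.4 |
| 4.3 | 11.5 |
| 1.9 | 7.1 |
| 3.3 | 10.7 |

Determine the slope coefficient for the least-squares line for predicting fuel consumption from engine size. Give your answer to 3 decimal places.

n = 8, Σx = 22.9, Σy = 71.6, Σxy = 237.43, Σx² = 75.85
Sxx = Σx² − (Σx)²/n = 75.85 − 65.55125 = 10.29875
Sxy = Σxy − (Σx)(Σy)/n = 237.43 − 204.955 = 32.475
b = Sxy/Sxx = 32.475/10.29875 = 3.153295

3.153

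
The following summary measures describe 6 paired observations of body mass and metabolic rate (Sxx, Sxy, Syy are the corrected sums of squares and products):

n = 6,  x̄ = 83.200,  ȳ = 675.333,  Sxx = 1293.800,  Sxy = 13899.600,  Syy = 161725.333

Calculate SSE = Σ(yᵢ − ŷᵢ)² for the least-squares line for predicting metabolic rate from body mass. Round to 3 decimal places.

b = Sxy/Sxx = 13899.6/1293.8 = 10.743237
SSE = Syy − b·Sxy = 161725.333 − 10.743237·13899.6 = 12398.636324

12398.636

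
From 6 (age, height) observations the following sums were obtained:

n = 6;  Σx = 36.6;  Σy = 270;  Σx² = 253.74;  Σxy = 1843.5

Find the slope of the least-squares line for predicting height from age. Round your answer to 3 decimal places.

Sxx = Σx² − (Σx)²/n = 253.74 − 223.26 = 30.48
Sxy = Σxy − (Σx)(Σy)/n = 1843.5 − 1647 = 196.5
b = Sxy/Sxx = 196.5/30.48 = 6.446850

6.447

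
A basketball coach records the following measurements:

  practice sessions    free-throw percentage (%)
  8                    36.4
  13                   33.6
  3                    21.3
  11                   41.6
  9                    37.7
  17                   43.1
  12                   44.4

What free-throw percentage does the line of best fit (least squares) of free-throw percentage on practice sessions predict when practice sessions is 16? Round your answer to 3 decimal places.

44.704

n = 7, Σx = 73, Σy = 258.1, Σxy = 2854.3, Σx² = 877
Sxx = Σx² − (Σx)²/n = 877 − 761.285714 = 115.714286
Sxy = Σxy − (Σx)(Σy)/n = 2854.3 − 2691.614286 = 162.685714
b = Sxy/Sxx = 162.685714/115.714286 = 1.405926
a = ȳ − b·x̄ = 36.871429 − 1.405926·10.428571 = 22.209630
ŷ(16) = a + b·16 = 22.209630 + 1.405926·16 = 44.704444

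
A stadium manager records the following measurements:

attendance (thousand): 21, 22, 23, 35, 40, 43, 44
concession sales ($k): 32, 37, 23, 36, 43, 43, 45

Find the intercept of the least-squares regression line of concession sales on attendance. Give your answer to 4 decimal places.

17.1828

n = 7, Σx = 228, Σy = 259, Σxy = 8824, Σx² = 8064
Sxx = Σx² − (Σx)²/n = 8064 − 7426.285714 = 637.714286
Sxy = Σxy − (Σx)(Σy)/n = 8824 − 8436 = 388
b = Sxy/Sxx = 388/637.714286 = 0.608423
a = ȳ − b·x̄ = 37 − 0.608423·32.571429 = 17.182796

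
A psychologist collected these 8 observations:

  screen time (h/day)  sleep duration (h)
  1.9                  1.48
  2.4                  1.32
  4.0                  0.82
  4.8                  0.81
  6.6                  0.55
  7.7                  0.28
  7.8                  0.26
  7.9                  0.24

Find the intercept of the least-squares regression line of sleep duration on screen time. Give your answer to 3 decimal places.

1.761

n = 8, Σx = 43.1, Σy = 5.76, Σxy = 22.858, Σx² = 274.51
Sxx = Σx² − (Σx)²/n = 274.51 − 232.20125 = 42.30875
Sxy = Σxy − (Σx)(Σy)/n = 22.858 − 31.032 = -8.174
b = Sxy/Sxx = -8.174/42.30875 = -0.193199
a = ȳ − b·x̄ = 0.72 − (-0.193199)·5.3875 = 1.760859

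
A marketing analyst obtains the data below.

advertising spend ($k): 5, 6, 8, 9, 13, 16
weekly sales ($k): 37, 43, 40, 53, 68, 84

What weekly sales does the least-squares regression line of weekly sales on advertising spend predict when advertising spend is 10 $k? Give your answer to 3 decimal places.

n = 6, Σx = 57, Σy = 325, Σxy = 3468, Σx² = 631
Sxx = Σx² − (Σx)²/n = 631 − 541.5 = 89.5
Sxy = Σxy − (Σx)(Σy)/n = 3468 − 3087.5 = 380.5
b = Sxy/Sxx = 380.5/89.5 = 4.251397
a = ȳ − b·x̄ = 54.166667 − 4.251397·9.5 = 13.778399
ŷ(10) = a + b·10 = 13.778399 + 4.251397·10 = 56.292365

56.292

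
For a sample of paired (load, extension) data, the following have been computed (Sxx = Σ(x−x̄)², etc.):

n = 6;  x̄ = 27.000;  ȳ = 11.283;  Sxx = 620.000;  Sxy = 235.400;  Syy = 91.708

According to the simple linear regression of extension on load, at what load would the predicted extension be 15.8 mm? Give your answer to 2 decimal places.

b = Sxy/Sxx = 235.4/620 = 0.379677
a = ȳ − b·x̄ = 11.283 − 0.379677·27 = 1.031710
Set a + b·x = 15.8: x = (15.8 − 1.031710) / 0.379677 = 38.896941

38.90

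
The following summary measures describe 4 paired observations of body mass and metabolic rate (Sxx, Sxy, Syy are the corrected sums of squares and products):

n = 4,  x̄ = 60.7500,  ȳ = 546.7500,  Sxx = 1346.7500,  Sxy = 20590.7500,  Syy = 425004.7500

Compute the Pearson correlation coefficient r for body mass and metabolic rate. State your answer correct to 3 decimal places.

r = Sxy/√(Sxx·Syy) = 20590.75/√(572375147.0625) = 20590.75/23924.363044 = 0.860660

0.861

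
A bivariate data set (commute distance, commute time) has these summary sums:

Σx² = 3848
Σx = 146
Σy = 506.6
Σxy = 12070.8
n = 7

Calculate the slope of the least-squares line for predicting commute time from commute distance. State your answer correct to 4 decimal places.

1.8740

Sxx = Σx² − (Σx)²/n = 3848 − 3045.142857 = 802.857143
Sxy = Σxy − (Σx)(Σy)/n = 12070.8 − 10566.228571 = 1504.571429
b = Sxy/Sxx = 1504.571429/802.857143 = 1.874021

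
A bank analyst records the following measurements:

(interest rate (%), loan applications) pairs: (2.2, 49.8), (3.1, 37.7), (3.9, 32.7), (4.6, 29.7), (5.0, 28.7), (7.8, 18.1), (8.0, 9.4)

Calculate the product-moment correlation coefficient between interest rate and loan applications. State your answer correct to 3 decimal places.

n = 7, Σx = 34.6, Σy = 206.1, Σxy = 850.46, Σx² = 200.66, Σy² = 7092.37
Sxx = Σx² − (Σx)²/n = 200.66 − 171.022857 = 29.637143
Sxy = Σxy − (Σx)(Σy)/n = 850.46 − 1018.722857 = -168.262857
Syy = Σy² − (Σy)²/n = 7092.37 − 6068.172857 = 1024.197143
r = Sxy/√(Sxx·Syy) = -168.262857/√(30354.277037) = -168.262857/174.224789 = -0.965780

-0.966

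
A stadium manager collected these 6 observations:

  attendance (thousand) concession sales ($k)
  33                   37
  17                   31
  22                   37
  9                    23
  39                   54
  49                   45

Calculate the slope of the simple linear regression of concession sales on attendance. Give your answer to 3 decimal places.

0.621

n = 6, Σx = 169, Σy = 227, Σxy = 7080, Σx² = 5865
Sxx = Σx² − (Σx)²/n = 5865 − 4760.166667 = 1104.833333
Sxy = Σxy − (Σx)(Σy)/n = 7080 − 6393.833333 = 686.166667
b = Sxy/Sxx = 686.166667/1104.833333 = 0.621059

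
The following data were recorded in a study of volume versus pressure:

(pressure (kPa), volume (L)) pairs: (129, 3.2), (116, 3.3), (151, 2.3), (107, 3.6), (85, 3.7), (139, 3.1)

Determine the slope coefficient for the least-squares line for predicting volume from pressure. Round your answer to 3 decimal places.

-0.019

n = 6, Σx = 727, Σy = 19.2, Σxy = 2273.5, Σx² = 90893
Sxx = Σx² − (Σx)²/n = 90893 − 88088.166667 = 2804.833333
Sxy = Σxy − (Σx)(Σy)/n = 2273.5 − 2326.4 = -52.9
b = Sxy/Sxx = -52.9/2804.833333 = -0.018860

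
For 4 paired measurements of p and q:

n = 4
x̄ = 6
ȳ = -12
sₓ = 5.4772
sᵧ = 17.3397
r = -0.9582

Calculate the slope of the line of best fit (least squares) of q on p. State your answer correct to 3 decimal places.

b = r · sᵧ/sₓ = -0.9582 · 17.3397/5.4772 = -3.033466

-3.033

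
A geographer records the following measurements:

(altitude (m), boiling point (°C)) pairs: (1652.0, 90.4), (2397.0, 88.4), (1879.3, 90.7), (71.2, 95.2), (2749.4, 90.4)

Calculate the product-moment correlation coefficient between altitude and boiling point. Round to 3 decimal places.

-0.898

n = 5, Σx = 8748.9, Σy = 455.1, Σxy = 787012.11, Σx² = 19570751.29, Σy² = 41448.41
Sxx = Σx² − (Σx)²/n = 19570751.29 − 15308650.242 = 4262101.048
Sxy = Σxy − (Σx)(Σy)/n = 787012.11 − 796324.878 = -9312.768
Syy = Σy² − (Σy)²/n = 41448.41 − 41423.202 = 25.208
r = Sxy/√(Sxx·Syy) = -9312.768/√(107439043.217984) = -9312.768/10365.280663 = -0.898458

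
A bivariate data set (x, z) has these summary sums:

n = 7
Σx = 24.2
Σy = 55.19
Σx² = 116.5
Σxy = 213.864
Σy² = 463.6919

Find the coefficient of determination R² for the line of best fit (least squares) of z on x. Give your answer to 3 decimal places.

Sxx = Σx² − (Σx)²/n = 116.5 − 83.662857 = 32.837143
Sxy = Σxy − (Σx)(Σy)/n = 213.864 − 190.799714 = 23.064286
Syy = Σy² − (Σy)²/n = 463.6919 − 435.133729 = 28.558171
R² = Sxy²/(Sxx·Syy) = (23.064286)²/(32.837143·28.558171) = 0.567263

0.567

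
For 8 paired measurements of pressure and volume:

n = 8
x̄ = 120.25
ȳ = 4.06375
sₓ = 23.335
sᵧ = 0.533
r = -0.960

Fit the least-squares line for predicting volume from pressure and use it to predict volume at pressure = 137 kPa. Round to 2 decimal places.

3.70

b = r · sᵧ/sₓ = -0.96 · 0.533/23.335 = -0.021928
a = ȳ − b·x̄ = 4.06375 − (-0.021928)·120.25 = 6.700541
ŷ(137) = a + b·137 = 6.700541 + (-0.021928)·137 = 3.696463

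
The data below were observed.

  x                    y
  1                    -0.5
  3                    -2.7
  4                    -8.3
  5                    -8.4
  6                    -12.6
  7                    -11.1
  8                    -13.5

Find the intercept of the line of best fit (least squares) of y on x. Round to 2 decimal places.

1.28

n = 7, Σx = 34, Σy = -57.1, Σxy = -345.1, Σx² = 200
Sxx = Σx² − (Σx)²/n = 200 − 165.142857 = 34.857143
Sxy = Σxy − (Σx)(Σy)/n = -345.1 − (-277.342857) = -67.757143
b = Sxy/Sxx = -67.757143/34.857143 = -1.943852
a = ȳ − b·x̄ = -8.157143 − (-1.943852)·4.857143 = 1.284426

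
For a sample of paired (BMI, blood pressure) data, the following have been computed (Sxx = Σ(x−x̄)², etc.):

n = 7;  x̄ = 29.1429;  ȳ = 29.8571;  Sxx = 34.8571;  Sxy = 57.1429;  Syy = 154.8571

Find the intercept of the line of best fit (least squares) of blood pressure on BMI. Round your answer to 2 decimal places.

-17.92

b = Sxy/Sxx = 57.1429/34.8571 = 1.639348
a = ȳ − b·x̄ = 29.8571 − 1.639348·29.1429 = -17.918240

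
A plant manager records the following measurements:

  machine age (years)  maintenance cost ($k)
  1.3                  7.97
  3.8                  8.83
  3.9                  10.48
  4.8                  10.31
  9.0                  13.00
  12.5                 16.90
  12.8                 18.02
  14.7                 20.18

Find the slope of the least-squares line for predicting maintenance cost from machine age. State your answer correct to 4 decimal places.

0.8969

n = 8, Σx = 62.8, Σy = 105.69, Σxy = 989.827, Σx² = 671.56
Sxx = Σx² − (Σx)²/n = 671.56 − 492.98 = 178.58
Sxy = Σxy − (Σx)(Σy)/n = 989.827 − 829.6665 = 160.1605
b = Sxy/Sxx = 160.1605/178.58 = 0.896856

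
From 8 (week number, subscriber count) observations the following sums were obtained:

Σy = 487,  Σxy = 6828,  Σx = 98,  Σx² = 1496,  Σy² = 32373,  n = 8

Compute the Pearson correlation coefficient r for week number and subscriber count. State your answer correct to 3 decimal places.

0.961

Sxx = Σx² − (Σx)²/n = 1496 − 1200.5 = 295.5
Sxy = Σxy − (Σx)(Σy)/n = 6828 − 5965.75 = 862.25
Syy = Σy² − (Σy)²/n = 32373 − 29646.125 = 2726.875
r = Sxy/√(Sxx·Syy) = 862.25/√(805791.5625) = 862.25/897.658934 = 0.960554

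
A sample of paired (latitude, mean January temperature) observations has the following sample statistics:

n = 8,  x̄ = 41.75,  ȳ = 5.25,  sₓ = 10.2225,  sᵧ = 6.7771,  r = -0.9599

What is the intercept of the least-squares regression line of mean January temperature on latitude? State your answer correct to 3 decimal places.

b = r · sᵧ/sₓ = -0.9599 · 6.7771/10.2225 = -0.636374
a = ȳ − b·x̄ = 5.25 − (-0.636374)·41.75 = 31.818635

31.819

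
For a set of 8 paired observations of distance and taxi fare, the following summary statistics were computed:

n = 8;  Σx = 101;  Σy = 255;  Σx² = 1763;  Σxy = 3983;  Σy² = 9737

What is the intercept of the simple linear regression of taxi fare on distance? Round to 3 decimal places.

12.114

Sxx = Σx² − (Σx)²/n = 1763 − 1275.125 = 487.875
Sxy = Σxy − (Σx)(Σy)/n = 3983 − 3219.375 = 763.625
b = Sxy/Sxx = 763.625/487.875 = 1.565206
a = ȳ − b·x̄ = 31.875 − 1.565206·12.625 = 12.114271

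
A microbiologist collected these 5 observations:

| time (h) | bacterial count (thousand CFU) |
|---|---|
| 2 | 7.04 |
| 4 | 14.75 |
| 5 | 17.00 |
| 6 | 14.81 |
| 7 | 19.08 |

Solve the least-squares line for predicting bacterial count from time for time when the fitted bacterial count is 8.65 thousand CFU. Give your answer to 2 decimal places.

n = 5, Σx = 24, Σy = 72.68, Σxy = 380.5, Σx² = 130
Sxx = Σx² − (Σx)²/n = 130 − 115.2 = 14.8
Sxy = Σxy − (Σx)(Σy)/n = 380.5 − 348.864 = 31.636
b = Sxy/Sxx = 31.636/14.8 = 2.137568
a = ȳ − b·x̄ = 14.536 − 2.137568·4.8 = 4.275676
Set a + b·x = 8.65: x = (8.65 − 4.275676) / 2.137568 = 2.046403

2.05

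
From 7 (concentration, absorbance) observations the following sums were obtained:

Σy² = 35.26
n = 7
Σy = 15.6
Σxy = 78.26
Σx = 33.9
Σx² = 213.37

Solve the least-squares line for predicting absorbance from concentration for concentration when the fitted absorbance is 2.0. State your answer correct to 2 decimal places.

Sxx = Σx² − (Σx)²/n = 213.37 − 164.172857 = 49.197143
Sxy = Σxy − (Σx)(Σy)/n = 78.26 − 75.548571 = 2.711429
b = Sxy/Sxx = 2.711429/49.197143 = 0.055114
a = ȳ − b·x̄ = 2.228571 − 0.055114·4.842857 = 1.961664
Set a + b·x = 2.0: x = (2.0 − 1.961664) / 0.055114 = 0.695574

0.70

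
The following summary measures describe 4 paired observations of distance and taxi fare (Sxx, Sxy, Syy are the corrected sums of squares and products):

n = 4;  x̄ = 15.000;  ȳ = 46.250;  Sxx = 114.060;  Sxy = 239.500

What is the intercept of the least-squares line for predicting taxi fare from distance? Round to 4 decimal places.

14.7534

b = Sxy/Sxx = 239.5/114.06 = 2.099772
a = ȳ − b·x̄ = 46.25 − 2.099772·15 = 14.753419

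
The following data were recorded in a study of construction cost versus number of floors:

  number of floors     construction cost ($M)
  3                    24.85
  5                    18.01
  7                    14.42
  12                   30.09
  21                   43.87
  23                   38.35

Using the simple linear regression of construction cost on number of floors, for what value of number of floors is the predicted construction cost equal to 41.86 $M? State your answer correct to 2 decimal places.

23.30

n = 6, Σx = 71, Σy = 169.59, Σxy = 2429.94, Σx² = 1197
Sxx = Σx² − (Σx)²/n = 1197 − 840.166667 = 356.833333
Sxy = Σxy − (Σx)(Σy)/n = 2429.94 − 2006.815 = 423.125
b = Sxy/Sxx = 423.125/356.833333 = 1.185778
a = ȳ − b·x̄ = 28.265 − 1.185778·11.833333 = 14.233298
Set a + b·x = 41.86: x = (41.86 − 14.233298) / 1.185778 = 23.298383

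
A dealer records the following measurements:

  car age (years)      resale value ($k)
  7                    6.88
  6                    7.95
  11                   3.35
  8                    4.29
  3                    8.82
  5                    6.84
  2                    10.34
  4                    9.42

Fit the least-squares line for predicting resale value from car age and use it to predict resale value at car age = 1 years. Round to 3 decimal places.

n = 8, Σx = 46, Σy = 57.89, Σxy = 286.05, Σx² = 324
Sxx = Σx² − (Σx)²/n = 324 − 264.5 = 59.5
Sxy = Σxy − (Σx)(Σy)/n = 286.05 − 332.8675 = -46.8175
b = Sxy/Sxx = -46.8175/59.5 = -0.786849
a = ȳ − b·x̄ = 7.23625 − (-0.786849)·5.75 = 11.760630
ŷ(1) = a + b·1 = 11.760630 + (-0.786849)·1 = 10.973782

10.974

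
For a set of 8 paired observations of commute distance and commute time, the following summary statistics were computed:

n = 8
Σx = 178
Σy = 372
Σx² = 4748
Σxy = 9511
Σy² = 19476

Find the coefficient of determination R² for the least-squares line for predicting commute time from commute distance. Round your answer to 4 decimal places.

0.8878

Sxx = Σx² − (Σx)²/n = 4748 − 3960.5 = 787.5
Sxy = Σxy − (Σx)(Σy)/n = 9511 − 8277 = 1234
Syy = Σy² − (Σy)²/n = 19476 − 17298 = 2178
R² = Sxy²/(Sxx·Syy) = (1234)²/(787.5·2178) = 0.887814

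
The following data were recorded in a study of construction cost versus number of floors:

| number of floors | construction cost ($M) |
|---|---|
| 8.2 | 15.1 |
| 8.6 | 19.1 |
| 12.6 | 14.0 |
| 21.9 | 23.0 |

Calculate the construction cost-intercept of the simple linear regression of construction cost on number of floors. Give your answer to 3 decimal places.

n = 4, Σx = 51.3, Σy = 71.2, Σxy = 968.18, Σx² = 779.57
Sxx = Σx² − (Σx)²/n = 779.57 − 657.9225 = 121.6475
Sxy = Σxy − (Σx)(Σy)/n = 968.18 − 913.14 = 55.04
b = Sxy/Sxx = 55.04/121.6475 = 0.452455
a = ȳ − b·x̄ = 17.8 − 0.452455·12.825 = 11.997267

11.997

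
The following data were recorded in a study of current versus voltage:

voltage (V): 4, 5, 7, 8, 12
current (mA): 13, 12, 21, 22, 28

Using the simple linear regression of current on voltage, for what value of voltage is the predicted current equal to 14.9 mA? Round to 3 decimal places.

n = 5, Σx = 36, Σy = 96, Σxy = 771, Σx² = 298
Sxx = Σx² − (Σx)²/n = 298 − 259.2 = 38.8
Sxy = Σxy − (Σx)(Σy)/n = 771 − 691.2 = 79.8
b = Sxy/Sxx = 79.8/38.8 = 2.056701
a = ȳ − b·x̄ = 19.2 − 2.056701·7.2 = 4.391753
Set a + b·x = 14.9: x = (14.9 − 4.391753) / 2.056701 = 5.109273

5.109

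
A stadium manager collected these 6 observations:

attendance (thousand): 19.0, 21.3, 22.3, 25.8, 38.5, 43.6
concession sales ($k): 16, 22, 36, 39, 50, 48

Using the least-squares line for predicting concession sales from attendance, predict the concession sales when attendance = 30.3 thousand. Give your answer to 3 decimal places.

n = 6, Σx = 170.5, Σy = 211, Σxy = 6599.4, Σx² = 5360.83
Sxx = Σx² − (Σx)²/n = 5360.83 − 4845.041667 = 515.788333
Sxy = Σxy − (Σx)(Σy)/n = 6599.4 − 5995.916667 = 603.483333
b = Sxy/Sxx = 603.483333/515.788333 = 1.170021
a = ȳ − b·x̄ = 35.166667 − 1.170021·28.416667 = 1.918562
ŷ(30.3) = a + b·30.3 = 1.918562 + 1.170021·30.3 = 37.370207

37.370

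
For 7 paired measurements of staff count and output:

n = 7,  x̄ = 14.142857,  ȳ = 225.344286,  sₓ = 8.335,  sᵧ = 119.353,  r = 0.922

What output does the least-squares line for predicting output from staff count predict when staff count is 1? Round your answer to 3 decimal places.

51.825

b = r · sᵧ/sₓ = 0.922 · 119.353/8.335 = 13.202575
a = ȳ − b·x̄ = 225.344286 − 13.202575·14.142857 = 38.622150
ŷ(1) = a + b·1 = 38.622150 + 13.202575·1 = 51.824725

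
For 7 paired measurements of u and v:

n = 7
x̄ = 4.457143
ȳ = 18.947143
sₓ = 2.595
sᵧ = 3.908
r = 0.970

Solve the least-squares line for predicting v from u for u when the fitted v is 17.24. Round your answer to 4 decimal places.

b = r · sᵧ/sₓ = 0.97 · 3.908/2.595 = 1.460794
a = ȳ − b·x̄ = 18.947143 − 1.460794·4.457143 = 12.436176
Set a + b·x = 17.24: x = (17.24 − 12.436176) / 1.460794 = 3.288502

3.2885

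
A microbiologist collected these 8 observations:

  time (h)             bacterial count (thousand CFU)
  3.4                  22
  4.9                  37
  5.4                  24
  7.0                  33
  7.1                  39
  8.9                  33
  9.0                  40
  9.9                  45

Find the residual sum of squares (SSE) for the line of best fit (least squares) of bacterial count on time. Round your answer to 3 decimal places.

n = 8, Σx = 55.6, Σy = 273, Σxy = 1992.8, Σx² = 422.36, Σy² = 9753
Sxx = Σx² − (Σx)²/n = 422.36 − 386.42 = 35.94
Sxy = Σxy − (Σx)(Σy)/n = 1992.8 − 1897.35 = 95.45
Syy = Σy² − (Σy)²/n = 9753 − 9316.125 = 436.875
b = Sxy/Sxx = 95.45/35.94 = 2.655815
SSE = Syy − b·Sxy = 436.875 − 2.655815·95.45 = 183.377435

183.377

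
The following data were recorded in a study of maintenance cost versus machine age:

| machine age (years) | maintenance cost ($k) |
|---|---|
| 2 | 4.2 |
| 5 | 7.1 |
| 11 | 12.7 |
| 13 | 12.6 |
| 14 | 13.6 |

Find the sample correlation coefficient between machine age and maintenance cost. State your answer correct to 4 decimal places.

0.9868

n = 5, Σx = 45, Σy = 50.2, Σxy = 537.8, Σx² = 515, Σy² = 573.06
Sxx = Σx² − (Σx)²/n = 515 − 405 = 110
Sxy = Σxy − (Σx)(Σy)/n = 537.8 − 451.8 = 86
Syy = Σy² − (Σy)²/n = 573.06 − 504.008 = 69.052
r = Sxy/√(Sxx·Syy) = 86/√(7595.72) = 86/87.153428 = 0.986766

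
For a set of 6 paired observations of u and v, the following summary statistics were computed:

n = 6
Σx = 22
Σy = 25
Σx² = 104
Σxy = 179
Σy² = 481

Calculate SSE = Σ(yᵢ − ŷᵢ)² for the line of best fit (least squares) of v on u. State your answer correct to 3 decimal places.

49.957

Sxx = Σx² − (Σx)²/n = 104 − 80.666667 = 23.333333
Sxy = Σxy − (Σx)(Σy)/n = 179 − 91.666667 = 87.333333
Syy = Σy² − (Σy)²/n = 481 − 104.166667 = 376.833333
b = Sxy/Sxx = 87.333333/23.333333 = 3.742857
SSE = Syy − b·Sxy = 376.833333 − 3.742857·87.333333 = 49.957143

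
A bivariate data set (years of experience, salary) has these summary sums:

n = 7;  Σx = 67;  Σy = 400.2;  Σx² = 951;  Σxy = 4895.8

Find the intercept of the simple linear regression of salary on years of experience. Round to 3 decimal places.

24.249

Sxx = Σx² − (Σx)²/n = 951 − 641.285714 = 309.714286
Sxy = Σxy − (Σx)(Σy)/n = 4895.8 − 3830.485714 = 1065.314286
b = Sxy/Sxx = 1065.314286/309.714286 = 3.439668
a = ȳ − b·x̄ = 57.171429 − 3.439668·9.571429 = 24.248893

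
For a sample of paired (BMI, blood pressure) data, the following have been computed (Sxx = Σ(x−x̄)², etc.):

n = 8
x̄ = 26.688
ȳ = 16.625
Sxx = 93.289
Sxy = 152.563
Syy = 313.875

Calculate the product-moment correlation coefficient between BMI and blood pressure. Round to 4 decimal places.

0.8916

r = Sxy/√(Sxx·Syy) = 152.563/√(29281.084875) = 152.563/171.117167 = 0.891570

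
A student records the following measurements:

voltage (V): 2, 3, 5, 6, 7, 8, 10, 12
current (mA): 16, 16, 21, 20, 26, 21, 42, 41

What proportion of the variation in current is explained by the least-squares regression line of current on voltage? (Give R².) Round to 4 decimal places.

0.8087

n = 8, Σx = 53, Σy = 203, Σxy = 1567, Σx² = 431, Σy² = 5915
Sxx = Σx² − (Σx)²/n = 431 − 351.125 = 79.875
Sxy = Σxy − (Σx)(Σy)/n = 1567 − 1344.875 = 222.125
Syy = Σy² − (Σy)²/n = 5915 − 5151.125 = 763.875
R² = Sxy²/(Sxx·Syy) = (222.125)²/(79.875·763.875) = 0.808652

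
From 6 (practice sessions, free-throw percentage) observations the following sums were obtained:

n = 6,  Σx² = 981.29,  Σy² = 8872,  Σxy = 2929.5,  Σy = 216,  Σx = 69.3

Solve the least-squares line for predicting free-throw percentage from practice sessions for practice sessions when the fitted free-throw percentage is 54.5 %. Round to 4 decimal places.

Sxx = Σx² − (Σx)²/n = 981.29 − 800.415 = 180.875
Sxy = Σxy − (Σx)(Σy)/n = 2929.5 − 2494.8 = 434.7
b = Sxy/Sxx = 434.7/180.875 = 2.403317
a = ȳ − b·x̄ = 36 − 2.403317·11.55 = 8.241686
Set a + b·x = 54.5: x = (54.5 − 8.241686) / 2.403317 = 19.247694

19.2477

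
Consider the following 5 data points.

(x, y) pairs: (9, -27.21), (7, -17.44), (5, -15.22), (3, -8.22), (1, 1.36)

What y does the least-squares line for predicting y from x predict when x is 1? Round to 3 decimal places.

n = 5, Σx = 25, Σy = -66.73, Σxy = -466.37, Σx² = 165
Sxx = Σx² − (Σx)²/n = 165 − 125 = 40
Sxy = Σxy − (Σx)(Σy)/n = -466.37 − (-333.65) = -132.72
b = Sxy/Sxx = -132.72/40 = -3.318
a = ȳ − b·x̄ = -13.346 − (-3.318)·5 = 3.244
ŷ(1) = a + b·1 = 3.244 + (-3.318)·1 = -0.074

-0.074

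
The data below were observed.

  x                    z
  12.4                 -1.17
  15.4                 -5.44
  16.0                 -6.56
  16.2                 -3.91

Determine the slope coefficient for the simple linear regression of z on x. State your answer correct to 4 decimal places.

n = 4, Σx = 60, Σy = -17.08, Σxy = -266.586, Σx² = 909.36
Sxx = Σx² − (Σx)²/n = 909.36 − 900 = 9.36
Sxy = Σxy − (Σx)(Σy)/n = -266.586 − (-256.2) = -10.386
b = Sxy/Sxx = -10.386/9.36 = -1.109615

-1.1096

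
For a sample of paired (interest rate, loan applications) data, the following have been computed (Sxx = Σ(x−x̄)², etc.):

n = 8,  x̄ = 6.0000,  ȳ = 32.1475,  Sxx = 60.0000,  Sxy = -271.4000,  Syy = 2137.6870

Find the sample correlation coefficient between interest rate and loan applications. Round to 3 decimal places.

-0.758

r = Sxy/√(Sxx·Syy) = -271.4/√(128261.22) = -271.4/358.135756 = -0.757813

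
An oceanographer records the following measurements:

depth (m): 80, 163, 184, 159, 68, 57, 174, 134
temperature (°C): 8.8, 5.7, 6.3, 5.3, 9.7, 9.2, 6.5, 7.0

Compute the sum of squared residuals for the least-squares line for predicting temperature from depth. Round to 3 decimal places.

n = 8, Σx = 1019, Σy = 58.5, Σxy = 6888, Σx² = 148211, Σy² = 447.69
Sxx = Σx² − (Σx)²/n = 148211 − 129795.125 = 18415.875
Sxy = Σxy − (Σx)(Σy)/n = 6888 − 7451.4375 = -563.4375
Syy = Σy² − (Σy)²/n = 447.69 − 427.78125 = 19.90875
b = Sxy/Sxx = -563.4375/18415.875 = -0.030595
SSE = Syy − b·Sxy = 19.90875 − (-0.030595)·(-563.4375) = 2.670263

2.670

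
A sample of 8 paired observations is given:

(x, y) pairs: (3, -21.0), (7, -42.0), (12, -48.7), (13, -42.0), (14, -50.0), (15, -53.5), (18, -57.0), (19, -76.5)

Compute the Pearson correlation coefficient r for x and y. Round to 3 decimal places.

-0.910

n = 8, Σx = 101, Σy = -390.7, Σxy = -5469.4, Σx² = 1477, Σy² = 20804.19
Sxx = Σx² − (Σx)²/n = 1477 − 1275.125 = 201.875
Sxy = Σxy − (Σx)(Σy)/n = -5469.4 − (-4932.5875) = -536.8125
Syy = Σy² − (Σy)²/n = 20804.19 − 19080.81125 = 1723.37875
r = Sxy/√(Sxx·Syy) = -536.8125/√(347907.085156) = -536.8125/589.836490 = -0.910104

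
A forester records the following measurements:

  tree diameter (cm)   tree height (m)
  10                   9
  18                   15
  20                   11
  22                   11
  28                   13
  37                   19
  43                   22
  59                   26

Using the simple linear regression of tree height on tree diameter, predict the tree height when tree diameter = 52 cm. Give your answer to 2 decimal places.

23.79

n = 8, Σx = 237, Σy = 126, Σxy = 4369, Σx² = 8791
Sxx = Σx² − (Σx)²/n = 8791 − 7021.125 = 1769.875
Sxy = Σxy − (Σx)(Σy)/n = 4369 − 3732.75 = 636.25
b = Sxy/Sxx = 636.25/1769.875 = 0.359489
a = ȳ − b·x̄ = 15.75 − 0.359489·29.625 = 5.100148
ŷ(52) = a + b·52 = 5.100148 + 0.359489·52 = 23.793559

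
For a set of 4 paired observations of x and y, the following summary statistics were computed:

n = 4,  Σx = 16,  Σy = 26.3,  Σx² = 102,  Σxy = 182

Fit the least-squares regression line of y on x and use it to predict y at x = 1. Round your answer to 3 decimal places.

Sxx = Σx² − (Σx)²/n = 102 − 64 = 38
Sxy = Σxy − (Σx)(Σy)/n = 182 − 105.2 = 76.8
b = Sxy/Sxx = 76.8/38 = 2.021053
a = ȳ − b·x̄ = 6.575 − 2.021053·4 = -1.509211
ŷ(1) = a + b·1 = -1.509211 + 2.021053·1 = 0.511842

0.512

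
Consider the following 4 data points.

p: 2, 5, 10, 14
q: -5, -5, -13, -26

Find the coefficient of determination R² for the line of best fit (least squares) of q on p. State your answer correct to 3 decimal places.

n = 4, Σx = 31, Σy = -49, Σxy = -529, Σx² = 325, Σy² = 895
Sxx = Σx² − (Σx)²/n = 325 − 240.25 = 84.75
Sxy = Σxy − (Σx)(Σy)/n = -529 − (-379.75) = -149.25
Syy = Σy² − (Σy)²/n = 895 − 600.25 = 294.75
R² = Sxy²/(Sxx·Syy) = (-149.25)²/(84.75·294.75) = 0.891734

0.892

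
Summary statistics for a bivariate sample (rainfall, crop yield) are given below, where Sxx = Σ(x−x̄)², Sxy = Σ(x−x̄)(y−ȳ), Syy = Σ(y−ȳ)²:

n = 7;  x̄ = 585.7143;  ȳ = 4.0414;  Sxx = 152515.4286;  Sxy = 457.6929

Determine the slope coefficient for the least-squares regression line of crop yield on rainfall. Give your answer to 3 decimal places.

b = Sxy/Sxx = 457.6929/152515.4286 = 0.003001

0.003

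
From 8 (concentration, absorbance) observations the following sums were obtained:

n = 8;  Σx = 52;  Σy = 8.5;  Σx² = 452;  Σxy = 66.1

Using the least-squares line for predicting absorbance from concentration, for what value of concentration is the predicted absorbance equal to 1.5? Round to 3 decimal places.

Sxx = Σx² − (Σx)²/n = 452 − 338 = 114
Sxy = Σxy − (Σx)(Σy)/n = 66.1 − 55.25 = 10.85
b = Sxy/Sxx = 10.85/114 = 0.095175
a = ȳ − b·x̄ = 1.0625 − 0.095175·6.5 = 0.443860
Set a + b·x = 1.5: x = (1.5 − 0.443860) / 0.095175 = 11.096774

11.097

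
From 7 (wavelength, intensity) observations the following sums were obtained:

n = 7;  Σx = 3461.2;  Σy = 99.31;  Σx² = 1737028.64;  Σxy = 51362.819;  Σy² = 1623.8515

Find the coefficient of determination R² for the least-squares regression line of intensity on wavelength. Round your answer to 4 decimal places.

Sxx = Σx² − (Σx)²/n = 1737028.64 − 1711415.062857 = 25613.577143
Sxy = Σxy − (Σx)(Σy)/n = 51362.819 − 49104.538857 = 2258.280143
Syy = Σy² − (Σy)²/n = 1623.8515 − 1408.925157 = 214.926343
R² = Sxy²/(Sxx·Syy) = (2258.280143)²/(25613.577143·214.926343) = 0.926394

0.9264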